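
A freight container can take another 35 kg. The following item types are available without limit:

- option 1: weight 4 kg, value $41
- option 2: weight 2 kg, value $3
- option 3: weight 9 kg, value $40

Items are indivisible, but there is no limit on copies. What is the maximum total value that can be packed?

$331

Best value-per-unit is option 1 at 41/4; filling with it alone gives 8×41 = 328.
Optimal mix: 8×option 1 + 1×option 2 → weight 34, value 331.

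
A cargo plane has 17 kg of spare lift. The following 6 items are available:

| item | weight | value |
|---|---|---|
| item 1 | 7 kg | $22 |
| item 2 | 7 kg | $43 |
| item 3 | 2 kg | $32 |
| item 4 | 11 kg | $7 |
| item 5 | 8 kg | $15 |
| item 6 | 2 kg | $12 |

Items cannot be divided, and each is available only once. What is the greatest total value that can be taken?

$97

Check high-value combinations within 17 kg:
- item 1+item 2+item 3: weight 7+7+2=16, value 22+43+32=97
- item 2+item 3+item 5: weight 7+2+8=17, value 43+32+15=90
- item 2+item 3+item 6: weight 7+2+2=11, value 43+32+12=87
Best: $97.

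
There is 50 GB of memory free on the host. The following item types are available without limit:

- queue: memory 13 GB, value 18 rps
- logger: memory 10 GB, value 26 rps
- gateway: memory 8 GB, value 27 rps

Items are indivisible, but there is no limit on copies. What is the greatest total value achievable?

Best value-per-unit is gateway at 27/8, and filling with it alone uses memory 6×8=48. No mix of the others beats 6×27 = 162.

162 rps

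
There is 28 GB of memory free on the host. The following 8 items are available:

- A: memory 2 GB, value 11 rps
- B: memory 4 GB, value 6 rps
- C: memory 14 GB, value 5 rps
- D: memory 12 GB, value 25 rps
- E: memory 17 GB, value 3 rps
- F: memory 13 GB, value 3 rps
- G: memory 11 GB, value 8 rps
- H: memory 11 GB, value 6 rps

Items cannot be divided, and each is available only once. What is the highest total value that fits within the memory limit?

Check high-value combinations within 28 GB:
- A+D+G: memory 2+12+11=25, value 11+25+8=44
- A+B+D: memory 2+4+12=18, value 11+6+25=42
- A+D+H: memory 2+12+11=25, value 11+25+6=42
- A+C+D: memory 2+14+12=28, value 11+5+25=41
Best: 44 rps.

44 rps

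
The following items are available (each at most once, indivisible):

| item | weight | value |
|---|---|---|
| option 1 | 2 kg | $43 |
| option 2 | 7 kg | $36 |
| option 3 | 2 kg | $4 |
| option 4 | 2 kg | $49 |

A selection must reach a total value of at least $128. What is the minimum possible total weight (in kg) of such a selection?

11

Subsets with value ≥ 128, sorted by total weight:
- option 1+option 2+option 4: weight 11, value 128
- option 1+option 2+option 3+option 4: weight 13, value 132
Minimum weight: 11 kg.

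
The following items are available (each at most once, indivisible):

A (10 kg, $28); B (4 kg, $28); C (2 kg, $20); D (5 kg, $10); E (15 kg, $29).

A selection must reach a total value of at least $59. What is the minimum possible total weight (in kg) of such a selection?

Subsets with value ≥ 59, sorted by total weight:
- A+B+C: weight 16, value 76
- A+B+D: weight 19, value 66
Minimum weight: 16 kg.

16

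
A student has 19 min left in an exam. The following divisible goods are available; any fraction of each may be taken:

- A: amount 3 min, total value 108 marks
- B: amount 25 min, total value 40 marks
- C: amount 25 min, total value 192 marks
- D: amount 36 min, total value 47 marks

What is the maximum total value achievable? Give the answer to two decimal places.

230.88

Take in order of value per unit:
- A (108/3 per unit): all 3 → value 108, running total 108.00
- C (192/25 per unit): 16 of 25 → value 16×192/25 = 122.8800, running total 230.88
Total 230.88.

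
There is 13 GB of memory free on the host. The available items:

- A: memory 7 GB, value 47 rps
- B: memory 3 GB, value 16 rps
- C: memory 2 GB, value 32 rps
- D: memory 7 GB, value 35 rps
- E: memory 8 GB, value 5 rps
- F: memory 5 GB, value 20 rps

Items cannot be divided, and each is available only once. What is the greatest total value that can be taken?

95 rps

Check high-value combinations within 13 GB:
- A+B+C: memory 7+3+2=12, value 47+16+32=95
- B+C+D: memory 3+2+7=12, value 16+32+35=83
- A+C: memory 7+2=9, value 47+32=79
- B+C+F: memory 3+2+5=10, value 16+32+20=68
- C+D: memory 2+7=9, value 32+35=67
Best: 95 rps.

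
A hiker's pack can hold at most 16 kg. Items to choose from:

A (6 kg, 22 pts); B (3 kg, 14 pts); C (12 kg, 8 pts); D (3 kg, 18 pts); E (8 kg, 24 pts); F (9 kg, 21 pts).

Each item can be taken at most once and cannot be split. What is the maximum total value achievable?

56 pts

Check high-value combinations within 16 kg:
- B+D+E: weight 3+3+8=14, value 14+18+24=56
- A+B+D: weight 6+3+3=12, value 22+14+18=54
- B+D+F: weight 3+3+9=15, value 14+18+21=53
- A+E: weight 6+8=14, value 22+24=46
- A+F: weight 6+9=15, value 22+21=43
Best: 56 pts.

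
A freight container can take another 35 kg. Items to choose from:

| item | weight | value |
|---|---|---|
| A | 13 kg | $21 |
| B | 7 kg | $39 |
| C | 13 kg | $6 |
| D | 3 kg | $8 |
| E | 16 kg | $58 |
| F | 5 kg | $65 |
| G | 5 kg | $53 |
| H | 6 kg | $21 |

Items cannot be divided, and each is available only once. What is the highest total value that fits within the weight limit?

$215

Check high-value combinations within 35 kg:
- B+E+F+G: weight 7+16+5+5=33, value 39+58+65+53=215
- D+E+F+G+H: weight 3+16+5+5+6=35, value 8+58+65+53+21=205
- E+F+G+H: weight 16+5+5+6=32, value 58+65+53+21=197
Best: $215.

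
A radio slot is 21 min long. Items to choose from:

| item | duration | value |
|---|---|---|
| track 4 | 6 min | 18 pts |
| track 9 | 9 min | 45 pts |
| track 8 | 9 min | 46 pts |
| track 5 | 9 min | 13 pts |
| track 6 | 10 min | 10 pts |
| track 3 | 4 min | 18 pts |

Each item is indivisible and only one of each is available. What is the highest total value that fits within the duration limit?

This is a 0/1 knapsack; check combinations near the capacity.
- track 9+track 8: duration 9+9=18, value 45+46=91
- track 4+track 8+track 3: duration 6+9+4=19, value 18+46+18=82
- track 4+track 9+track 3: duration 6+9+4=19, value 18+45+18=81
- track 8+track 3: duration 9+4=13, value 46+18=64
- track 4+track 8: duration 6+9=15, value 18+46=64
Best: 91 pts.

91 pts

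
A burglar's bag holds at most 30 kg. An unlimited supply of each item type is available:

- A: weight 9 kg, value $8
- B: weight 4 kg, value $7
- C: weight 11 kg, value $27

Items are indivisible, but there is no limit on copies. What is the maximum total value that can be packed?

Best value-per-unit is C at 27/11; filling with it alone gives 2×27 = 54.
Optimal mix: 2×B + 2×C → weight 30, value 68.

$68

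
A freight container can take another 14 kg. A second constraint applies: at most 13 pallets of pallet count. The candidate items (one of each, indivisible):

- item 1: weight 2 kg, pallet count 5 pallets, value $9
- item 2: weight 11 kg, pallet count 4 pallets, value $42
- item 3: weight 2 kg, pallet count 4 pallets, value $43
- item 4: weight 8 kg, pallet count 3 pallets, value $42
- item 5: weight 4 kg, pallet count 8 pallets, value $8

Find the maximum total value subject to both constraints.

Feasible sets respecting both limits:
- item 1+item 3+item 4: weight 12, pallet count 12, value 94
- item 2+item 3: weight 13, pallet count 8, value 85
- item 3+item 4: weight 10, pallet count 7, value 85
Best: $94.

$94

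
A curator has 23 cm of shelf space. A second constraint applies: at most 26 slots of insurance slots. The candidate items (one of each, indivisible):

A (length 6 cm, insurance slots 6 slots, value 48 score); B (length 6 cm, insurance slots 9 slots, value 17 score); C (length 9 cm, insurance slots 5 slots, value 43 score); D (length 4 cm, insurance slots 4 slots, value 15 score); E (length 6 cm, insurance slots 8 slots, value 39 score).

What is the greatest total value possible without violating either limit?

130 score

Feasible sets respecting both limits:
- A+C+E: length 21, insurance slots 19, value 130
- A+B+C: length 21, insurance slots 20, value 108
- A+C+D: length 19, insurance slots 15, value 106
- A+B+E: length 18, insurance slots 23, value 104
Best: 130 score.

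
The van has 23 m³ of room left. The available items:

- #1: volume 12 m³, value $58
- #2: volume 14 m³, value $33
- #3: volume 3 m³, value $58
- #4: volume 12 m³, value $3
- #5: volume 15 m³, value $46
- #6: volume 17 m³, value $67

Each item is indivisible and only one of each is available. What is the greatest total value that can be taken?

$125

Check high-value combinations within 23 m³:
- #3+#6: volume 3+17=20, value 58+67=125
- #1+#3: volume 12+3=15, value 58+58=116
- #3+#5: volume 3+15=18, value 58+46=104
- #2+#3: volume 14+3=17, value 33+58=91
Best: $125.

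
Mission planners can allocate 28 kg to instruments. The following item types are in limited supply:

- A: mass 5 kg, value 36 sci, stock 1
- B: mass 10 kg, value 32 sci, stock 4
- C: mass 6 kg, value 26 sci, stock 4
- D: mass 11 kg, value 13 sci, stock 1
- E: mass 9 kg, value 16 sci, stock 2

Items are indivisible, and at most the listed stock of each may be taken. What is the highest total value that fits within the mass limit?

Top feasible selections:
- 1×A + 1×B + 2×C: mass 27, value 120
- 1×A + 3×C: mass 23, value 114
Best: 120 sci.

120 sci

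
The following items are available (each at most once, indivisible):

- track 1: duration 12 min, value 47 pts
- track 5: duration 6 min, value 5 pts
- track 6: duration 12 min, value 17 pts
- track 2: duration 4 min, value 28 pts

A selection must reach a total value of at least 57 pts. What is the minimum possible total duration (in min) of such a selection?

16

Subsets with value ≥ 57, sorted by total duration:
- track 1+track 2: duration 16, value 75
- track 1+track 5+track 2: duration 22, value 80
- track 1+track 6: duration 24, value 64
- track 1+track 6+track 2: duration 28, value 92
Minimum duration: 16 min.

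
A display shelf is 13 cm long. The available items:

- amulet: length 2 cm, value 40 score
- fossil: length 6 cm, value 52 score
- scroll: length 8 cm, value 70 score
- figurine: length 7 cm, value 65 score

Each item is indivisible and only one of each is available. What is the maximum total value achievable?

Check high-value combinations within 13 cm:
- fossil+figurine: length 6+7=13, value 52+65=117
- amulet+scroll: length 2+8=10, value 40+70=110
- amulet+figurine: length 2+7=9, value 40+65=105
- amulet+fossil: length 2+6=8, value 40+52=92
- scroll: length 8, value 70
Best: 117 score.

117 score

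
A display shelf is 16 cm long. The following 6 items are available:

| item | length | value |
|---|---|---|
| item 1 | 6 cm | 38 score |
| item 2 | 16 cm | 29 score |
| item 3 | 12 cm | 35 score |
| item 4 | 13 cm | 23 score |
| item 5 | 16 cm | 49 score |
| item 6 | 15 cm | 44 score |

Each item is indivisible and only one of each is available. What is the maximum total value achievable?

Check high-value combinations within 16 cm:
- item 5: length 16, value 49
- item 6: length 15, value 44
- item 1: length 6, value 38
Best: 49 score.

49 score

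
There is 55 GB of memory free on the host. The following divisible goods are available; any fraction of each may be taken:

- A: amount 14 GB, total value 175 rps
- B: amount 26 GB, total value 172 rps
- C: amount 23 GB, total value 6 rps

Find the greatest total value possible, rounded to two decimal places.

Take in order of value per unit:
- A (175/14 per unit): all 14 → value 175, running total 175.00
- B (172/26 per unit): all 26 → value 172, running total 347.00
- C (6/23 per unit): 15 of 23 → value 15×6/23 = 3.9130, running total 350.91
Total 350.91.

350.91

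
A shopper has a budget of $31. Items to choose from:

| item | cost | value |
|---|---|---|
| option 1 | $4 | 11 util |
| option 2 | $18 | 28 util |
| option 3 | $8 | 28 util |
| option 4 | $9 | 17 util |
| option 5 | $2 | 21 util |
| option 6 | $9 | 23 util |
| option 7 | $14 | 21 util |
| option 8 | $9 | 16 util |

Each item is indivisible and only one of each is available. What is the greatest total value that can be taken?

89 util

Check high-value combinations within $31:
- option 3+option 4+option 5+option 6: cost 8+9+2+9=28, value 28+17+21+23=89
- option 3+option 5+option 6+option 8: cost 8+2+9+9=28, value 28+21+23+16=88
- option 1+option 3+option 5+option 6: cost 4+8+2+9=23, value 11+28+21+23=83
- option 3+option 4+option 5+option 8: cost 8+9+2+9=28, value 28+17+21+16=82
Best: 89 util.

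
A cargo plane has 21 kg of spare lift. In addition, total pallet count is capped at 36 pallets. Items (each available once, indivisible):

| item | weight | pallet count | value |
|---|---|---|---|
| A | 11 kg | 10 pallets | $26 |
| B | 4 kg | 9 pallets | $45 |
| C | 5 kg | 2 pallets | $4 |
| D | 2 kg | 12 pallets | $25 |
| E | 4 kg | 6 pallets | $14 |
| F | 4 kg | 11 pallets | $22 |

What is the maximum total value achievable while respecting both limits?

$96

Feasible sets respecting both limits:
- A+B+D: weight 17, pallet count 31, value 96
- B+C+D+F: weight 15, pallet count 34, value 96
- A+B+F: weight 19, pallet count 30, value 93
Best: $96.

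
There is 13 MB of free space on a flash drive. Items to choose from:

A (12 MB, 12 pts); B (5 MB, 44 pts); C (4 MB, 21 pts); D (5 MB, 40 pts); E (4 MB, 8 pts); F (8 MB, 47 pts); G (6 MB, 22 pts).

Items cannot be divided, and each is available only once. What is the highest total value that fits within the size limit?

Check high-value combinations within 13 MB:
- B+F: size 5+8=13, value 44+47=91
- D+F: size 5+8=13, value 40+47=87
- B+D: size 5+5=10, value 44+40=84
- B+C+E: size 5+4+4=13, value 44+21+8=73
Best: 91 pts.

91 pts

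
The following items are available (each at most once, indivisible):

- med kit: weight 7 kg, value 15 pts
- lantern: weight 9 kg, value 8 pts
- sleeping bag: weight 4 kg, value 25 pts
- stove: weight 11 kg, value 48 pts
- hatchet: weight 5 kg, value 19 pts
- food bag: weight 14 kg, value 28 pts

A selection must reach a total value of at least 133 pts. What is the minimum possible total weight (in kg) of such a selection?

41

Subsets with value ≥ 133, sorted by total weight:
- med kit+sleeping bag+stove+hatchet+food bag: weight 41, value 135
- med kit+lantern+sleeping bag+stove+hatchet+food bag: weight 50, value 143
Minimum weight: 41 kg.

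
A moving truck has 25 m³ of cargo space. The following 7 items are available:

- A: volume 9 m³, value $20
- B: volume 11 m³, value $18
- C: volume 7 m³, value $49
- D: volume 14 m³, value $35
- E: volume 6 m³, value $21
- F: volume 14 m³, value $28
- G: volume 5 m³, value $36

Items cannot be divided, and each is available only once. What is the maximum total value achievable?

$106

Check high-value combinations within 25 m³:
- C+E+G: volume 7+6+5=18, value 49+21+36=106
- A+C+G: volume 9+7+5=21, value 20+49+36=105
- B+C+G: volume 11+7+5=23, value 18+49+36=103
- D+E+G: volume 14+6+5=25, value 35+21+36=92
Best: $106.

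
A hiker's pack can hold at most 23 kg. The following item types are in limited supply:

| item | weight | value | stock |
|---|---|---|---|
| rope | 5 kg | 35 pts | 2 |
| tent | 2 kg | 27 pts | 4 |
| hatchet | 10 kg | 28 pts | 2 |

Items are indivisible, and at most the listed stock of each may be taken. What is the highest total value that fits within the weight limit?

Best selections within weight 23 and stock limits:
- 2×rope + 4×tent: weight 18, value 178
- 1×rope + 4×tent + 1×hatchet: weight 23, value 171
- 2×rope + 3×tent: weight 16, value 151
- 1×rope + 3×tent + 1×hatchet: weight 21, value 144
Best: 178 pts.

178 pts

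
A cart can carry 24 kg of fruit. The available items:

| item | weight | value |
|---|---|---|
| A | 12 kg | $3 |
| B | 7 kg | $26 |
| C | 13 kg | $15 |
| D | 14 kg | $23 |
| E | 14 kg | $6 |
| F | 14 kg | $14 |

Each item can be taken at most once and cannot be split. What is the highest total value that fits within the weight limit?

$49

Check high-value combinations within 24 kg:
- B+D: weight 7+14=21, value 26+23=49
- B+C: weight 7+13=20, value 26+15=41
- B+F: weight 7+14=21, value 26+14=40
- B+E: weight 7+14=21, value 26+6=32
Best: $49.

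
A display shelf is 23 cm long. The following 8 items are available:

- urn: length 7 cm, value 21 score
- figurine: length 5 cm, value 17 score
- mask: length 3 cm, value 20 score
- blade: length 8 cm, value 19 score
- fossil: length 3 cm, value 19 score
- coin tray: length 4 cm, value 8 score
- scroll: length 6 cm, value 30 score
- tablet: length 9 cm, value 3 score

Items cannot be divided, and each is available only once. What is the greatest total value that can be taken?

98 score

Check high-value combinations within 23 cm:
- urn+mask+fossil+coin tray+scroll: length 7+3+3+4+6=23, value 21+20+19+8+30=98
- figurine+mask+fossil+coin tray+scroll: length 5+3+3+4+6=21, value 17+20+19+8+30=94
- urn+mask+fossil+scroll: length 7+3+3+6=19, value 21+20+19+30=90
Best: 98 score.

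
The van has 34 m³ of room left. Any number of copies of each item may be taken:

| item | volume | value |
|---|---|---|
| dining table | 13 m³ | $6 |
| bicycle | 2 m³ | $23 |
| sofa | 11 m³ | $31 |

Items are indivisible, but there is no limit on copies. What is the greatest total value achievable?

Best value-per-unit is bicycle at 23/2, and filling with it alone uses volume 17×2=34. No mix of the others beats 17×23 = 391.

$391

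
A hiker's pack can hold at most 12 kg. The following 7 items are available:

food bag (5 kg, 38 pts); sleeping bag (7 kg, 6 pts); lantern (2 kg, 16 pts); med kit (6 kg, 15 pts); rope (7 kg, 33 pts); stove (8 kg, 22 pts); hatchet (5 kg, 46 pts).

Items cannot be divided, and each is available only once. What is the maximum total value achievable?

100 pts

Check high-value combinations within 12 kg:
- food bag+lantern+hatchet: weight 5+2+5=12, value 38+16+46=100
- food bag+hatchet: weight 5+5=10, value 38+46=84
- rope+hatchet: weight 7+5=12, value 33+46=79
Best: 100 pts.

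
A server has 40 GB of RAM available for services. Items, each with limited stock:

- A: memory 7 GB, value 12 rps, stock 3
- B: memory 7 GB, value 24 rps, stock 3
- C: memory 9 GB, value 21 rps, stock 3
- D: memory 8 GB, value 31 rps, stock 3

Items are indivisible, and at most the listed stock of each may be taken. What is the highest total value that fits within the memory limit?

Top feasible selections:
- 2×B + 3×D: memory 38, value 141
- 1×B + 1×C + 3×D: memory 40, value 138
- 3×B + 2×D: memory 37, value 134
- 2×B + 1×C + 2×D: memory 39, value 131
Best: 141 rps.

141 rps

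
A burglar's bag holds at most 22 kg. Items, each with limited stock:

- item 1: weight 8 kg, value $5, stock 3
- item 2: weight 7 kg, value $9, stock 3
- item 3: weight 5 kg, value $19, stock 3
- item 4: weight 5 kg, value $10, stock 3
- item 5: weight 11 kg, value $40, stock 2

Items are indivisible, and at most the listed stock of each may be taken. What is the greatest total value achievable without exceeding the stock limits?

$80

Top feasible selections:
- 2×item 5: weight 22, value 80
- 2×item 3 + 1×item 5: weight 21, value 78
- 1×item 3 + 1×item 4 + 1×item 5: weight 21, value 69
- 3×item 3 + 1×item 4: weight 20, value 67
Best: $80.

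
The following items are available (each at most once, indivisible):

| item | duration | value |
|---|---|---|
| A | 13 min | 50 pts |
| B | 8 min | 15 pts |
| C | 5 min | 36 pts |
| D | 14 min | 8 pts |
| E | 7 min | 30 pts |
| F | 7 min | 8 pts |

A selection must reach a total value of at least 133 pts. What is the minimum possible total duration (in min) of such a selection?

40

Subsets with value ≥ 133, sorted by total duration:
- A+B+C+E+F: duration 40, value 139
- A+B+C+D+E: duration 47, value 139
- A+B+C+D+E+F: duration 54, value 147
Minimum duration: 40 min.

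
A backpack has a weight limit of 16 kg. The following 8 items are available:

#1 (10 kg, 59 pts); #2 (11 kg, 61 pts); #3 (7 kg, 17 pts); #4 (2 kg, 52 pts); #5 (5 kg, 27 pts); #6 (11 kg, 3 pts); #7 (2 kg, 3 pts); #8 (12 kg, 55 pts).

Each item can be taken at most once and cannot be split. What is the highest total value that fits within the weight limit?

116 pts

Check high-value combinations within 16 kg:
- #2+#4+#7: weight 11+2+2=15, value 61+52+3=116
- #1+#4+#7: weight 10+2+2=14, value 59+52+3=114
- #2+#4: weight 11+2=13, value 61+52=113
Best: 116 pts.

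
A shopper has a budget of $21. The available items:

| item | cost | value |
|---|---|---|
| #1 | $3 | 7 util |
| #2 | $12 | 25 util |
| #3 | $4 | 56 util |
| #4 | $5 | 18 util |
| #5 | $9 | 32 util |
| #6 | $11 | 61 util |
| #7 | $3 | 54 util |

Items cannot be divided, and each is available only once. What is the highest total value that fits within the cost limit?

Check high-value combinations within $21:
- #1+#3+#6+#7: cost 3+4+11+3=21, value 7+56+61+54=178
- #3+#6+#7: cost 4+11+3=18, value 56+61+54=171
- #3+#4+#5+#7: cost 4+5+9+3=21, value 56+18+32+54=160
- #1+#3+#5+#7: cost 3+4+9+3=19, value 7+56+32+54=149
- #3+#5+#7: cost 4+9+3=16, value 56+32+54=142
Best: 178 util.

178 util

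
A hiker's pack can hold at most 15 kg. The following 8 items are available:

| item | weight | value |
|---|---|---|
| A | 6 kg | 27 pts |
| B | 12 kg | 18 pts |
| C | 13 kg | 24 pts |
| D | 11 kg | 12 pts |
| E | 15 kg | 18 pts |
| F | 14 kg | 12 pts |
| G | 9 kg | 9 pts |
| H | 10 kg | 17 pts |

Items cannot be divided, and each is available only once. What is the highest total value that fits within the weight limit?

Check high-value combinations within 15 kg:
- A+G: weight 6+9=15, value 27+9=36
- A: weight 6, value 27
- C: weight 13, value 24
- B: weight 12, value 18
Best: 36 pts.

36 pts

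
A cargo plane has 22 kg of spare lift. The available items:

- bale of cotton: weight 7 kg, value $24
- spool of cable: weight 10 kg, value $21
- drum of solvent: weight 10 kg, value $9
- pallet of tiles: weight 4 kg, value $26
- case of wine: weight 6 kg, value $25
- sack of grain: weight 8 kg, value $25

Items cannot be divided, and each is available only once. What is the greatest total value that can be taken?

$76

Check high-value combinations within 22 kg:
- pallet of tiles+case of wine+sack of grain: weight 4+6+8=18, value 26+25+25=76
- bale of cotton+pallet of tiles+case of wine: weight 7+4+6=17, value 24+26+25=75
- bale of cotton+pallet of tiles+sack of grain: weight 7+4+8=19, value 24+26+25=75
- bale of cotton+case of wine+sack of grain: weight 7+6+8=21, value 24+25+25=74
Best: $76.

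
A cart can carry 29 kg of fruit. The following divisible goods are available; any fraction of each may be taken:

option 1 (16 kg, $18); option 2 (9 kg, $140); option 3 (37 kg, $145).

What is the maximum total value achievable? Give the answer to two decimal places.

218.38

Take in order of value per unit:
- option 2 (140/9 per unit): all 9 → value 140, running total 140.00
- option 3 (145/37 per unit): 20 of 37 → value 20×145/37 = 78.3784, running total 218.38
Total 218.38.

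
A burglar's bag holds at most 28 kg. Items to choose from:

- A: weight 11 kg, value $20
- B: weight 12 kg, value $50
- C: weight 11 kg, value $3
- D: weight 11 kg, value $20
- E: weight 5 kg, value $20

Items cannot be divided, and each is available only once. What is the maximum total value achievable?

$90

Check high-value combinations within 28 kg:
- A+B+E: weight 11+12+5=28, value 20+50+20=90
- B+D+E: weight 12+11+5=28, value 50+20+20=90
- B+C+E: weight 12+11+5=28, value 50+3+20=73
- B+E: weight 12+5=17, value 50+20=70
Best: $90.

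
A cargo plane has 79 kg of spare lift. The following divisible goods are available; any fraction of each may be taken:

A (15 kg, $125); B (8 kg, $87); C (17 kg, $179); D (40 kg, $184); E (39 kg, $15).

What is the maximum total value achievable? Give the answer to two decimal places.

570.40

Take in order of value per unit:
- B (87/8 per unit): all 8 → value 87, running total 87.00
- C (179/17 per unit): all 17 → value 179, running total 266.00
- A (125/15 per unit): all 15 → value 125, running total 391.00
- D (184/40 per unit): 39 of 40 → value 39×184/40 = 179.4000, running total 570.40
Total 570.40.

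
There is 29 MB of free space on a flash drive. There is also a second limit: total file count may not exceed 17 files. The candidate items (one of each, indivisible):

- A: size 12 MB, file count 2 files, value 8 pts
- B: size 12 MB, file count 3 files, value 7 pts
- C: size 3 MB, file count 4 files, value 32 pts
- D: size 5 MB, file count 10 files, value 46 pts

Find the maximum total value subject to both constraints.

Feasible sets respecting both limits:
- A+C+D: size 20, file count 16, value 86
- B+C+D: size 20, file count 17, value 85
- C+D: size 8, file count 14, value 78
Best: 86 pts.

86 pts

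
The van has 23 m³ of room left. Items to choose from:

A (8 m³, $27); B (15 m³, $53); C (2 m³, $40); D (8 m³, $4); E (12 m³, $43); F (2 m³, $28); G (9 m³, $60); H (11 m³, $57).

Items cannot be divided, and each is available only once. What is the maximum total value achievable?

$157

Check high-value combinations within 23 m³:
- C+G+H: volume 2+9+11=22, value 40+60+57=157
- A+C+F+G: volume 8+2+2+9=21, value 27+40+28+60=155
- A+C+F+H: volume 8+2+2+11=23, value 27+40+28+57=152
Best: $157.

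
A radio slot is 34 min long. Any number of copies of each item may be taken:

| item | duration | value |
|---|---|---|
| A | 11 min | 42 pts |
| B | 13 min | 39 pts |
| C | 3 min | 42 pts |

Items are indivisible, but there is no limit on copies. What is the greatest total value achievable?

462 pts

Best value-per-unit is C at 42/3, and filling with it alone uses duration 11×3=33. No mix of the others beats 11×42 = 462.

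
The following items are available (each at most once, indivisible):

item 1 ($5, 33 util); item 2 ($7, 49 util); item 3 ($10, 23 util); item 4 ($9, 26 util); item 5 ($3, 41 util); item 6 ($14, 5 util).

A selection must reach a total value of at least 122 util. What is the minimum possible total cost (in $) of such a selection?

15

Subsets with value ≥ 122, sorted by total cost:
- item 1+item 2+item 5: cost 15, value 123
- item 1+item 2+item 4+item 5: cost 24, value 149
- item 1+item 2+item 3+item 5: cost 25, value 146
- item 1+item 3+item 4+item 5: cost 27, value 123
Minimum cost: 15 $.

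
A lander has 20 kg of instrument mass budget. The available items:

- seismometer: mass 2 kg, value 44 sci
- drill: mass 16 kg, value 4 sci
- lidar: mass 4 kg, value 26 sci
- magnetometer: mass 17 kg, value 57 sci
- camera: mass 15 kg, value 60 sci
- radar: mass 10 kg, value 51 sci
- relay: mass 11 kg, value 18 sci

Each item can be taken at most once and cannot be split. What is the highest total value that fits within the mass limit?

121 sci

Check high-value combinations within 20 kg:
- seismometer+lidar+radar: mass 2+4+10=16, value 44+26+51=121
- seismometer+camera: mass 2+15=17, value 44+60=104
- seismometer+magnetometer: mass 2+17=19, value 44+57=101
- seismometer+radar: mass 2+10=12, value 44+51=95
- seismometer+lidar+relay: mass 2+4+11=17, value 44+26+18=88
Best: 121 sci.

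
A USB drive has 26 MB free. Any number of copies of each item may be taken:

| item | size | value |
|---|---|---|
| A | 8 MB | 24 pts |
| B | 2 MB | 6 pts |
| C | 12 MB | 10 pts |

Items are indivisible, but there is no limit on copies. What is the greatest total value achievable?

Best value-per-unit is A at 24/8; filling with it alone gives 3×24 = 72.
Optimal mix: 3×A + 1×B → size 26, value 78.

78 pts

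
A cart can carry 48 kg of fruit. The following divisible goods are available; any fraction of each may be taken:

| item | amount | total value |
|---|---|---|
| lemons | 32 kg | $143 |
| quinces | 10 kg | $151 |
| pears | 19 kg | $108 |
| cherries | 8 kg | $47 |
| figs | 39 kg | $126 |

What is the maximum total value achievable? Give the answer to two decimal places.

355.16

Take in order of value per unit:
- quinces (151/10 per unit): all 10 → value 151, running total 151.00
- cherries (47/8 per unit): all 8 → value 47, running total 198.00
- pears (108/19 per unit): all 19 → value 108, running total 306.00
- lemons (143/32 per unit): 11 of 32 → value 11×143/32 = 49.1563, running total 355.16
Total 355.16.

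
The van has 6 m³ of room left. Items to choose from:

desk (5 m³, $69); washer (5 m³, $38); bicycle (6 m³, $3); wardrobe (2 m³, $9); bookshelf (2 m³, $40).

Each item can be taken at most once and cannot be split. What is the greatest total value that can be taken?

$69

Check high-value combinations within 6 m³:
- desk: volume 5, value 69
- wardrobe+bookshelf: volume 2+2=4, value 9+40=49
- bookshelf: volume 2, value 40
- washer: volume 5, value 38
- wardrobe: volume 2, value 9
Best: $69.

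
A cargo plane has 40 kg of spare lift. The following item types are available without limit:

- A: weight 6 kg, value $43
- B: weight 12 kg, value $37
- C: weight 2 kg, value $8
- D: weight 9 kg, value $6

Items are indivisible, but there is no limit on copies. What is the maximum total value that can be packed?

Best value-per-unit is A at 43/6; filling with it alone gives 6×43 = 258.
Optimal mix: 6×A + 2×C → weight 40, value 274.

$274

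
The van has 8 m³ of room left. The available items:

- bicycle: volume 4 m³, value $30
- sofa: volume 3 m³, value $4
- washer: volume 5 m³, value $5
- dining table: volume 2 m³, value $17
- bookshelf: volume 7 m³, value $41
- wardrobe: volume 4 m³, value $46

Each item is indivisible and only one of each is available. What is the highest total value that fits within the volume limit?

This is a 0/1 knapsack; check combinations near the capacity.
- bicycle+wardrobe: volume 4+4=8, value 30+46=76
- dining table+wardrobe: volume 2+4=6, value 17+46=63
- sofa+wardrobe: volume 3+4=7, value 4+46=50
Best: $76.

$76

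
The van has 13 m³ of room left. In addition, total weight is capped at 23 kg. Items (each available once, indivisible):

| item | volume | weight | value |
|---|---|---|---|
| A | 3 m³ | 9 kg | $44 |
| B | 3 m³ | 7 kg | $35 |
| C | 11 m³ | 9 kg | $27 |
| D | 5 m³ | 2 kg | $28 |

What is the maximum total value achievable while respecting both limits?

$107

Feasible sets respecting both limits:
- A+B+D: volume 11, weight 18, value 107
- A+B: volume 6, weight 16, value 79
- A+D: volume 8, weight 11, value 72
Best: $107.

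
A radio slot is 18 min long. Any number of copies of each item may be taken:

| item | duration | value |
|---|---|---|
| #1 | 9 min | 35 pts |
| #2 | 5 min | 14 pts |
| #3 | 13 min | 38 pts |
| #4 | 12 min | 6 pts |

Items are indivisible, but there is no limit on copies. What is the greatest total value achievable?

Best value-per-unit is #1 at 35/9, and filling with it alone uses duration 2×9=18. No mix of the others beats 2×35 = 70.

70 pts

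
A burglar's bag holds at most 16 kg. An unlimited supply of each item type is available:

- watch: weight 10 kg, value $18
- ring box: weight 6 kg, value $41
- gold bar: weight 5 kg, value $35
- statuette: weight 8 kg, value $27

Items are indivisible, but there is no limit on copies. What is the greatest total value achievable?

Best value-per-unit is gold bar at 35/5; filling with it alone gives 3×35 = 105.
Optimal mix: 1×ring box + 2×gold bar → weight 16, value 111.

$111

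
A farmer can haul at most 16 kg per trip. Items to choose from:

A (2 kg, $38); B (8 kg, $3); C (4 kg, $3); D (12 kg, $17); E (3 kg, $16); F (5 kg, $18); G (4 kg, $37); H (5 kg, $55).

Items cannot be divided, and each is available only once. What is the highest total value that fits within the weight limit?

Check high-value combinations within 16 kg:
- A+F+G+H: weight 2+5+4+5=16, value 38+18+37+55=148
- A+E+G+H: weight 2+3+4+5=14, value 38+16+37+55=146
- A+C+G+H: weight 2+4+4+5=15, value 38+3+37+55=133
- A+G+H: weight 2+4+5=11, value 38+37+55=130
- A+E+F+H: weight 2+3+5+5=15, value 38+16+18+55=127
Best: $148.

$148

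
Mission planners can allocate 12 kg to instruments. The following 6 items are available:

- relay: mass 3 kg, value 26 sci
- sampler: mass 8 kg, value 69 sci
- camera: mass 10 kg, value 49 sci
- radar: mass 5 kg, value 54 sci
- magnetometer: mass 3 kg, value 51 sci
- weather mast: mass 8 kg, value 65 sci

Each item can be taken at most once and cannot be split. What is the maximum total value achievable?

131 sci

Check high-value combinations within 12 kg:
- relay+radar+magnetometer: mass 3+5+3=11, value 26+54+51=131
- sampler+magnetometer: mass 8+3=11, value 69+51=120
- magnetometer+weather mast: mass 3+8=11, value 51+65=116
- radar+magnetometer: mass 5+3=8, value 54+51=105
- relay+sampler: mass 3+8=11, value 26+69=95
Best: 131 sci.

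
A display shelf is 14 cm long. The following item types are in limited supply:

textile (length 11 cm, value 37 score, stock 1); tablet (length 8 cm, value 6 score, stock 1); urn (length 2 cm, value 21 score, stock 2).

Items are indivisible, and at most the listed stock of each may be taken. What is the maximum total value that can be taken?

58 score

Top feasible selections:
- 1×textile + 1×urn: length 13, value 58
- 1×tablet + 2×urn: length 12, value 48
Best: 58 score.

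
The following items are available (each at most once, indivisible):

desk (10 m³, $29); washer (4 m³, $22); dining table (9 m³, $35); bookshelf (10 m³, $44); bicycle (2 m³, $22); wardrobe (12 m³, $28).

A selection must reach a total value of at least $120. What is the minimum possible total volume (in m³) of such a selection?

25

Subsets with value ≥ 120, sorted by total volume:
- washer+dining table+bookshelf+bicycle: volume 25, value 123
- desk+dining table+bookshelf+bicycle: volume 31, value 130
- desk+washer+dining table+bookshelf: volume 33, value 130
- dining table+bookshelf+bicycle+wardrobe: volume 33, value 129
Minimum volume: 25 m³.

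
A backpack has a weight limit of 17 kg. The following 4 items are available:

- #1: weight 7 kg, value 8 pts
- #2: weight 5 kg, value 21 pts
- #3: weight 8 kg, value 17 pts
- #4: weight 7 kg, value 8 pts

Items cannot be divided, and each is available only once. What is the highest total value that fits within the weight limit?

38 pts

Check high-value combinations within 17 kg:
- #2+#3: weight 5+8=13, value 21+17=38
- #1+#2: weight 7+5=12, value 8+21=29
- #2+#4: weight 5+7=12, value 21+8=29
- #1+#3: weight 7+8=15, value 8+17=25
- #3+#4: weight 8+7=15, value 17+8=25
Best: 38 pts.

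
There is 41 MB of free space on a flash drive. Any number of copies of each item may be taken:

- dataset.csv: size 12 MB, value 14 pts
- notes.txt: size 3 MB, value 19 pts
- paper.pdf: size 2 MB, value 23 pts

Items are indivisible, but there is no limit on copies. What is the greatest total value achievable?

460 pts

Best value-per-unit is paper.pdf at 23/2, and filling with it alone uses size 20×2=40. No mix of the others beats 20×23 = 460.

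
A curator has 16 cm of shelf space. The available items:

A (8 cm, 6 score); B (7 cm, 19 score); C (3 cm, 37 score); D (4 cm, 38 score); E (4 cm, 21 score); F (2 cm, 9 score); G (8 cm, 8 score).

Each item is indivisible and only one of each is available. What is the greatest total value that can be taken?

Check high-value combinations within 16 cm:
- C+D+E+F: length 3+4+4+2=13, value 37+38+21+9=105
- B+C+D+F: length 7+3+4+2=16, value 19+37+38+9=103
- C+D+E: length 3+4+4=11, value 37+38+21=96
- B+C+D: length 7+3+4=14, value 19+37+38=94
- B+C+E+F: length 7+3+4+2=16, value 19+37+21+9=86
Best: 105 score.

105 score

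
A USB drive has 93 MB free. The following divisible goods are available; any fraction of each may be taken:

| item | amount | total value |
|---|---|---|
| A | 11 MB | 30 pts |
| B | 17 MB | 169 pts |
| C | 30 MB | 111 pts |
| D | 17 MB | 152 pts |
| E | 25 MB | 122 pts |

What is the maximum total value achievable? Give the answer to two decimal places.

Take in order of value per unit:
- B (169/17 per unit): all 17 → value 169, running total 169.00
- D (152/17 per unit): all 17 → value 152, running total 321.00
- E (122/25 per unit): all 25 → value 122, running total 443.00
- C (111/30 per unit): all 30 → value 111, running total 554.00
- A (30/11 per unit): 4 of 11 → value 4×30/11 = 10.9091, running total 564.91
Total 564.91.

564.91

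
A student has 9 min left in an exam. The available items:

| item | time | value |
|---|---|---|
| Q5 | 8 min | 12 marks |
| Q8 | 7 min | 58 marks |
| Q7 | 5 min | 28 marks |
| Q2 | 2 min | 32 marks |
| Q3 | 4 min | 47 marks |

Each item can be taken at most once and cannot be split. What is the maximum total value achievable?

90 marks

Check high-value combinations within 9 min:
- Q8+Q2: time 7+2=9, value 58+32=90
- Q2+Q3: time 2+4=6, value 32+47=79
- Q7+Q3: time 5+4=9, value 28+47=75
- Q7+Q2: time 5+2=7, value 28+32=60
Best: 90 marks.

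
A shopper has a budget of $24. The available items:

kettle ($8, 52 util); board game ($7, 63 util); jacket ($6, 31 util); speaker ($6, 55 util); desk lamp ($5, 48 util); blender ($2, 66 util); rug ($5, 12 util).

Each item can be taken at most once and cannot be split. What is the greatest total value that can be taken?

Check high-value combinations within $24:
- kettle+board game+speaker+blender: cost 8+7+6+2=23, value 52+63+55+66=236
- board game+speaker+desk lamp+blender: cost 7+6+5+2=20, value 63+55+48+66=232
- kettle+board game+desk lamp+blender: cost 8+7+5+2=22, value 52+63+48+66=229
- kettle+speaker+desk lamp+blender: cost 8+6+5+2=21, value 52+55+48+66=221
- board game+jacket+speaker+blender: cost 7+6+6+2=21, value 63+31+55+66=215
Best: 236 util.

236 util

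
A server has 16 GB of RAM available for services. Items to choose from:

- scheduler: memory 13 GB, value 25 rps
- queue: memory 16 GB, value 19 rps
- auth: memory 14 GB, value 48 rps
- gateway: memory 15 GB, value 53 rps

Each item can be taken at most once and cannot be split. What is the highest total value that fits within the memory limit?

53 rps

This is a 0/1 knapsack; check combinations near the capacity.
- gateway: memory 15, value 53
- auth: memory 14, value 48
- scheduler: memory 13, value 25
- queue: memory 16, value 19
Best: 53 rps.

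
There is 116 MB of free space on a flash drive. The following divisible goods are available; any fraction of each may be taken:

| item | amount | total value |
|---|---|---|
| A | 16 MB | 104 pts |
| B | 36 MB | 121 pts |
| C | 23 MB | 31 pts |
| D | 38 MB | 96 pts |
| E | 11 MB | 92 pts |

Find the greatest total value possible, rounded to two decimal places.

433.22

Take in order of value per unit:
- E (92/11 per unit): all 11 → value 92, running total 92.00
- A (104/16 per unit): all 16 → value 104, running total 196.00
- B (121/36 per unit): all 36 → value 121, running total 317.00
- D (96/38 per unit): all 38 → value 96, running total 413.00
- C (31/23 per unit): 15 of 23 → value 15×31/23 = 20.2174, running total 433.22
Total 433.22.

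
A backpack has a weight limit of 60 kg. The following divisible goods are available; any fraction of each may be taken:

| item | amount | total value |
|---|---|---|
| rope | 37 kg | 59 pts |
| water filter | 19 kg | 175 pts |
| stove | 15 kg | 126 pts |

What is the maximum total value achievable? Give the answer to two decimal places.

342.46

Take in order of value per unit:
- water filter (175/19 per unit): all 19 → value 175, running total 175.00
- stove (126/15 per unit): all 15 → value 126, running total 301.00
- rope (59/37 per unit): 26 of 37 → value 26×59/37 = 41.4595, running total 342.46
Total 342.46.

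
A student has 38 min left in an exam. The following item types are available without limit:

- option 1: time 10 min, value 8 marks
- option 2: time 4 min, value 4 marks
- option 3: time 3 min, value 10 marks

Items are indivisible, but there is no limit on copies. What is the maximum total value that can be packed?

Best value-per-unit is option 3 at 10/3, and filling with it alone uses time 12×3=36. No mix of the others beats 12×10 = 120.

120 marks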